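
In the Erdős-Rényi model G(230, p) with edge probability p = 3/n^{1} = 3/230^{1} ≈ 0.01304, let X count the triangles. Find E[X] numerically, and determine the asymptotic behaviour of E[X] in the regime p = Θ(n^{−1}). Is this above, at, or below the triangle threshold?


Number of potential triangles: C(230, 3) = 2001460.
Each occurs with probability p³ ≈ (0.01304)³ ≈ 2.219117e-06.
By linearity: E[X] = C(230, 3)·p³ ≈ 2001460 · 2.219117e-06 ≈ 4.4415.
Here α = 1, so p = 3/n is exactly at the triangle threshold p ~ 1/n. Asymptotically E[X] → c³/6 = 3³/6 = 9/2 ≈ 4.5000, a bounded constant. In this regime the triangle count is asymptotically Poisson(c³/6).

E[X] ≈ 4.4415; in regime p = Θ(1/n^{1}) E[X] stays bounded (at the triangle threshold p ~ 1/n).


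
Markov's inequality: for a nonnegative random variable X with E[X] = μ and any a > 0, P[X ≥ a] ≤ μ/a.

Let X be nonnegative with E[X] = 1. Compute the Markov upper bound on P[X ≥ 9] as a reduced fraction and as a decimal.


μ = E[X] = 1, a = 9.
Markov: P[X ≥ 9] ≤ μ/a = (1)/9 = 1/9.
Numerically: ≈ 0.111.
(Since a = 9 > μ = 1.000, the bound 1/9 is < 1 and informative.)

P[X ≥ 9] ≤ 1/9 ≈ 0.111.


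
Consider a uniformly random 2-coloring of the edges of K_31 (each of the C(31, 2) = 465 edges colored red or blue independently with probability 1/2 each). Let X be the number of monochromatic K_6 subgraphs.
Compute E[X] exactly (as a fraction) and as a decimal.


Let X = Σ_S X_S over the C(31, 6) = 736281 subsets S of size 6, where X_S = 1 if the K_6 on S is monochromatic.
For a fixed S, the K_6 on S has C(6, 2) = 15 edges. P[all 15 edges red] = (1/2)^15, and likewise for blue, so P[monochromatic] = 2·(1/2)^15 = 2^{1 − 15} = 1/16384.
By linearity: E[X] = C(31, 6) · 2^{1 − 15} = 736281 · 1/16384 = 736281/16384.
Numerically: E[X] ≈ 44.93903.

E[X] = C(31,6)·2^(1−C(6,2)) = 736281/16384 ≈ 44.93903.


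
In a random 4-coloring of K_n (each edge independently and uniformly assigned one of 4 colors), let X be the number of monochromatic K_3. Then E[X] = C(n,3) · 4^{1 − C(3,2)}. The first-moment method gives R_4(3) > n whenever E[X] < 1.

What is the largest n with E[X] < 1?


We need C(n, 3) · 4^{1 − 3} < 1, i.e. C(n, 3) < 4^{3 − 1} = 16.
Check values of n near the boundary:
  n = 3: C(3, 3) = 1; 1 < 16? YES
  n = 4: C(4, 3) = 4; 4 < 16? YES
  n = 5: C(5, 3) = 10; 10 < 16? YES
  n = 6: C(6, 3) = 20; 20 < 16? NO
The largest n with C(n, 3) < 16 is n = 5 (where E[X] = 5/8 ≈ 0.625000). Hence R_4(3) > 5, i.e. R_4(3) ≥ 6.

Largest n = 5; hence R_4(3) > 5.


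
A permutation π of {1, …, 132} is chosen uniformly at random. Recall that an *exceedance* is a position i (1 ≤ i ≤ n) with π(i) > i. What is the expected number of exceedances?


Write X = Σ_{i=1}^{132} X_i, where X_i = 1_{π(i) > i}.
For each fixed i, π(i) is uniform over {1, …, 132} (marginal of a uniform permutation), so P[π(i) > i] = (n − i)/n. Summing: Σ_{i=1}^{132} (n − i)/n = (0 + 1 + … + 131)/132 = 132(132 − 1)/(2·132) = (132 − 1)/2.
Hence E[X] = Σ_{i=1}^{132} (132 − i)/132 = 131/2 ≈ 65.50000.

E[X] = 131/2 = 65.50000.


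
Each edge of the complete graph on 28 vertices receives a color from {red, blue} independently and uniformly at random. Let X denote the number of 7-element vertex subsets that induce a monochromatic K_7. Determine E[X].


Let X = Σ_S X_S over the C(28, 7) = 1184040 subsets S of size 7, where X_S = 1 if the K_7 on S is monochromatic.
For a fixed S, the K_7 on S has C(7, 2) = 21 edges. P[all 21 edges red] = (1/2)^21, and likewise for blue, so P[monochromatic] = 2·(1/2)^21 = 2^{1 − 21} = 1/1048576.
By linearity of expectation: E[X] = C(28, 7) · 2^{1 − 21} = 1184040 · 1/1048576 = 148005/131072.
Numerically: E[X] ≈ 1.129.

E[X] = C(28,7)·2^(1−C(7,2)) = 148005/131072 ≈ 1.129.


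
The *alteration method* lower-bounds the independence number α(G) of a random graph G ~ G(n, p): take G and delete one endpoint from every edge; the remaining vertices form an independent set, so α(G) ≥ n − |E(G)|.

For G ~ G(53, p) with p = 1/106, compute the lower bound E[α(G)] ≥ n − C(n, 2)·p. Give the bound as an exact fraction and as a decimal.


E[|E(G)|] = C(53, 2)·p = 1378 · (1/106) = 13.
E[α(G)] ≥ n − E[|E(G)|] = 53 − 13 = 40.
Numerically: ≈ 40.0000.
(This is only a lower bound; the true E[α(G)] may be larger.)

E[α(G)] ≥ 40 ≈ 40.0000.


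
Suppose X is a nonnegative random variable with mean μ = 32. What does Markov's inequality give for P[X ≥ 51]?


μ = E[X] = 32, a = 51.
Markov: P[X ≥ 51] ≤ μ/a = (32)/51 = 32/51.
Numerically: ≈ 0.627451.
(Since a = 51 > μ = 32.000000, the bound 32/51 is < 1 and informative.)

P[X ≥ 51] ≤ 32/51 ≈ 0.627451.


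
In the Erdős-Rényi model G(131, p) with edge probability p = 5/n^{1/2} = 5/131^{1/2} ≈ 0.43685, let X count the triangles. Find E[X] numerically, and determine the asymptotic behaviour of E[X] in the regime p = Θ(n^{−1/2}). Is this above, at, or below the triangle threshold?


Number of potential triangles: C(131, 3) = 366145.
Each occurs with probability p³ ≈ (0.43685)³ ≈ 8.3368708e-02.
By linearity: E[X] = C(131, 3)·p³ ≈ 366145 · 8.3368708e-02 ≈ 30525.03548.
Since α = 1/2 < 1, p = c/n^{1/2} ≫ 1/n is above the triangle threshold p ~ 1/n. Asymptotically E[X] ~ (c³/6)·n^{3(1−α)} = (5³/6)·n^{1.5} → ∞; triangles are abundant w.h.p.

E[X] ≈ 30525.03548; in regime p = Θ(1/n^{1/2}) E[X] diverges (above the triangle threshold p ~ 1/n).


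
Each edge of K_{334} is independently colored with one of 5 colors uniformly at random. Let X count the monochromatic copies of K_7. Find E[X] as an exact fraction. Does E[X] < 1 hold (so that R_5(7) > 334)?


E[X] = C(334, 7) · 5^{1 − 21} = 86359460961576 · 5^{−20} = 86359460961576/95367431640625.
As a reduced fraction: E[X] = 86359460961576/95367431640625 ≈ 0.906.
Is E[X] < 1? YES.
Since E[X] < 1, there exists a 5-coloring of K_{334} with no monochromatic K_7; hence R_5(7) > 334.

E[X] = 86359460961576/95367431640625 ≈ 0.906; E[X] < 1, so R_5(7) > 334.


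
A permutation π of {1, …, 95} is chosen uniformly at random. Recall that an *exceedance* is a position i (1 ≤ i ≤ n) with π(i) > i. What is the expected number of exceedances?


Write X = Σ_{i=1}^{95} X_i, where X_i = 1_{π(i) > i}.
For each fixed i, π(i) is uniform over {1, …, 95} (marginal of a uniform permutation), so P[π(i) > i] = (n − i)/n. Summing: Σ_{i=1}^{95} (n − i)/n = (0 + 1 + … + 94)/95 = 95(95 − 1)/(2·95) = (95 − 1)/2.
Hence E[X] = Σ_{i=1}^{95} (95 − i)/95 = 47 ≈ 47.000000.

E[X] = 47 = 47.000000.


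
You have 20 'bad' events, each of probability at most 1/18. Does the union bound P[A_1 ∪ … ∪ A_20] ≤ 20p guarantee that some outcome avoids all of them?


Union bound: P[∪_{i=1}^{20} A_i] ≤ Σ_i P[A_i] ≤ 20·p = 20·(1/18) = 10/9.
Numerically: 10/9 ≈ 1.11111.
Is 10/9 < 1? NO.
Since the bound 10/9 is ≥ 1, the union bound is uninformative here; it does NOT by itself certify existence.

20·p = 10/9 ≈ 1.11111; existence NOT certified by the union bound.


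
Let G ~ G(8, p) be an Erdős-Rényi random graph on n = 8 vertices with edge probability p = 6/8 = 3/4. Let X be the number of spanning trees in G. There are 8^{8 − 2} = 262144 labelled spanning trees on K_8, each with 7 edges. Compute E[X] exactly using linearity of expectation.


K_8 has 8^{8 − 2} = 262144 labelled spanning trees.
For each such spanning tree H, let X_H = 1 if all 7 edges of H are present in G. Then P[X_H = 1] = p^{7} = (3/4)^{7} = 2187/16384.
By linearity of expectation: E[X] = Σ_H E[X_H] = 262144 · p^{7} = 262144 · 2187/16384 = 34992.
Numerically: E[X] ≈ 34992.

E[X] = 262144 · (3/4)^{7} = 34992 ≈ 34992.


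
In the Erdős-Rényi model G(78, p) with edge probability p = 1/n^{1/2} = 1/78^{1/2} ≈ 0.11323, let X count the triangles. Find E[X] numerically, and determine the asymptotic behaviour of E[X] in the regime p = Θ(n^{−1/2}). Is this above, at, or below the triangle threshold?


Number of potential triangles: C(78, 3) = 76076.
Each occurs with probability p³ ≈ (0.11323)³ ≈ 1.4516372e-03.
By linearity: E[X] = C(78, 3)·p³ ≈ 76076 · 1.4516372e-03 ≈ 110.43475.
Since α = 1/2 < 1, p = c/n^{1/2} ≫ 1/n is above the triangle threshold p ~ 1/n. Asymptotically E[X] ~ (c³/6)·n^{3(1−α)} = (1³/6)·n^{1.5} → ∞; triangles are abundant w.h.p.

E[X] ≈ 110.43475; in regime p = Θ(1/n^{1/2}) E[X] diverges (above the triangle threshold p ~ 1/n).


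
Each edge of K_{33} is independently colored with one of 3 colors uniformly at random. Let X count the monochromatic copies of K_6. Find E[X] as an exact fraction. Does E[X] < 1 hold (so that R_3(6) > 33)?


E[X] = C(33, 6) · 3^{1 − 15} = 1107568 · 3^{−14} = 1107568/4782969.
As a reduced fraction: E[X] = 1107568/4782969 ≈ 0.23156.
Is E[X] < 1? YES.
Since E[X] < 1, there exists a 3-coloring of K_{33} with no monochromatic K_6; hence R_3(6) > 33.

E[X] = 1107568/4782969 ≈ 0.23156; E[X] < 1, so R_3(6) > 33.


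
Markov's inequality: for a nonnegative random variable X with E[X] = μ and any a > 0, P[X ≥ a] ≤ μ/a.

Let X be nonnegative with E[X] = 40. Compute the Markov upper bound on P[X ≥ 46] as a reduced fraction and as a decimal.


μ = E[X] = 40, a = 46.
Markov: P[X ≥ 46] ≤ μ/a = (40)/46 = 20/23.
Numerically: ≈ 0.870.
(Since a = 46 > μ = 40.000, the bound 20/23 is < 1 and informative.)

P[X ≥ 46] ≤ 20/23 ≈ 0.870.


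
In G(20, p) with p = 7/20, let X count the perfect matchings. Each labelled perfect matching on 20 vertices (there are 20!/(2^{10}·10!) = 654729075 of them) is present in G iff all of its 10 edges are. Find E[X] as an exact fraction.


K_20 has 20!/(2^{10}·10!) = 654729075 labelled perfect matchings.
For each such perfect matching H, let X_H = 1 if all 10 edges of H are present in G. Then P[X_H = 1] = p^{10} = (7/20)^{10} = 282475249/10240000000000.
By linearity of expectation: E[X] = Σ_H E[X_H] = 654729075 · p^{10} = 654729075 · 282475249/10240000000000 = 7397790339526587/409600000000.
Numerically: E[X] ≈ 1.81e+04.

E[X] = 654729075 · (7/20)^{10} = 7397790339526587/409600000000 ≈ 1.81e+04.


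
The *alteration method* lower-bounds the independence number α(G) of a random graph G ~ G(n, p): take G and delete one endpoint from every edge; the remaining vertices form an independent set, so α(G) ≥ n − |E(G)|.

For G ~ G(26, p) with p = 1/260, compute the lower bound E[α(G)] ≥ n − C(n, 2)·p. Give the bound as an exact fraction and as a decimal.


E[|E(G)|] = C(26, 2)·p = 325 · (1/260) = 5/4.
E[α(G)] ≥ n − E[|E(G)|] = 26 − 5/4 = 99/4.
Numerically: ≈ 24.750.
(This is only a lower bound; the true E[α(G)] may be larger.)

E[α(G)] ≥ 99/4 ≈ 24.750.


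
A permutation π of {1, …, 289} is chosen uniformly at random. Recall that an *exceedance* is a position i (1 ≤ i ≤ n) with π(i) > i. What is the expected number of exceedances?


Write X = Σ_{i=1}^{289} X_i, where X_i = 1_{π(i) > i}.
For each fixed i, π(i) is uniform over {1, …, 289} (marginal of a uniform permutation), so P[π(i) > i] = (n − i)/n. Summing: Σ_{i=1}^{289} (n − i)/n = (0 + 1 + … + 288)/289 = 289(289 − 1)/(2·289) = (289 − 1)/2.
Hence E[X] = Σ_{i=1}^{289} (289 − i)/289 = 144 ≈ 144.00000.

E[X] = 144 = 144.00000.


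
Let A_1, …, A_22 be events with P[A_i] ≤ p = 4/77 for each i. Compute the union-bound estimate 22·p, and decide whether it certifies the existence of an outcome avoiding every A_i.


Union bound: P[∪_{i=1}^{22} A_i] ≤ Σ_i P[A_i] ≤ 22·p = 22·(4/77) = 8/7.
Numerically: 8/7 ≈ 1.1429.
Is 8/7 < 1? NO.
Since the bound 8/7 is ≥ 1, the union bound is uninformative here; it does NOT by itself certify existence.

22·p = 8/7 ≈ 1.1429; existence NOT certified by the union bound.


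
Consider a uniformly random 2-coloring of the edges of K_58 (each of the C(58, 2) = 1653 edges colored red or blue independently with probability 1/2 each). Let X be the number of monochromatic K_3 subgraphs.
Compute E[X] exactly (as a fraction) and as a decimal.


Let X = Σ_S X_S over the C(58, 3) = 30856 subsets S of size 3, where X_S = 1 if the K_3 on S is monochromatic.
For a fixed S, the K_3 on S has C(3, 2) = 3 edges. P[all 3 edges red] = (1/2)^3, and likewise for blue, so P[monochromatic] = 2·(1/2)^3 = 2^{1 − 3} = 1/4.
Summing: E[X] = C(58, 3) · 2^{1 − 3} = 30856 · 1/4 = 7714.
Numerically: E[X] ≈ 7714.00000.

E[X] = C(58,3)·2^(1−C(3,2)) = 7714 ≈ 7714.00000.


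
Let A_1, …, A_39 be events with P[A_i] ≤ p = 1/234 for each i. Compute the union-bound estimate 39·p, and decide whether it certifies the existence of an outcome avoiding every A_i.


Union bound: P[∪_{i=1}^{39} A_i] ≤ Σ_i P[A_i] ≤ 39·p = 39·(1/234) = 1/6.
Numerically: 1/6 ≈ 0.167.
Is 1/6 < 1? YES.
Since P[∪ A_i] ≤ 1/6 < 1, the complement has P[∩ A_i^c] ≥ 1 − 1/6 = 5/6 > 0, so some outcome avoids every A_i.

39·p = 1/6 ≈ 0.167; existence CERTIFIED by the union bound.


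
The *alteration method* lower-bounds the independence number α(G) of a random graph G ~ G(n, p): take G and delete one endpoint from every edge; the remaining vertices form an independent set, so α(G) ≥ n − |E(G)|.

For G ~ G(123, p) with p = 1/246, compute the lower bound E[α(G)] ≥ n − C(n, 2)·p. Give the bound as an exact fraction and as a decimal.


E[|E(G)|] = C(123, 2)·p = 7503 · (1/246) = 61/2.
E[α(G)] ≥ n − E[|E(G)|] = 123 − 61/2 = 185/2.
Numerically: ≈ 92.5000.
(This is only a lower bound; the true E[α(G)] may be larger.)

E[α(G)] ≥ 185/2 ≈ 92.5000.


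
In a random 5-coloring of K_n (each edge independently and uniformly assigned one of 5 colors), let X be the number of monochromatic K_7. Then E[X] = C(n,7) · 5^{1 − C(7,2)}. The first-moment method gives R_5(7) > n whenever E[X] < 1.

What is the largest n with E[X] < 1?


We need C(n, 7) · 5^{1 − 21} < 1, i.e. C(n, 7) < 5^{21 − 1} = 95367431640625.
Check values of n near the boundary:
  n = 334: C(334, 7) = 86359460961576; 86359460961576 < 95367431640625? YES
  n = 335: C(335, 7) = 88202498238195; 88202498238195 < 95367431640625? YES
  n = 336: C(336, 7) = 90079147136880; 90079147136880 < 95367431640625? YES
  n = 337: C(337, 7) = 91989916924632; 91989916924632 < 95367431640625? YES
  n = 338: C(338, 7) = 93935323022736; 93935323022736 < 95367431640625? YES
  n = 339: C(339, 7) = 95915887062372; 95915887062372 < 95367431640625? NO
  n = 340: C(340, 7) = 97932136940560; 97932136940560 < 95367431640625? NO
  n = 341: C(341, 7) = 99984606876440; 99984606876440 < 95367431640625? NO
The largest n with C(n, 7) < 95367431640625 is n = 338 (where E[X] = 93935323022736/95367431640625 ≈ 0.984983). Hence R_5(7) > 338, i.e. R_5(7) ≥ 339.

Largest n = 338; hence R_5(7) > 338.


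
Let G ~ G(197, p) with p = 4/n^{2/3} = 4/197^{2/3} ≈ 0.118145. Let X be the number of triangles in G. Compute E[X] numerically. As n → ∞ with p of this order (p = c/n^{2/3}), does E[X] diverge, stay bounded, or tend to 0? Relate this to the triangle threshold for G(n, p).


Number of potential triangles: C(197, 3) = 1254890.
Each occurs with probability p³ ≈ (0.118145)³ ≈ 1.64910201e-03.
By linearity: E[X] = C(197, 3)·p³ ≈ 1254890 · 1.64910201e-03 ≈ 2069.441624.
Since α = 2/3 < 1, p = c/n^{2/3} ≫ 1/n is above the triangle threshold p ~ 1/n. Asymptotically E[X] ~ (c³/6)·n^{3(1−α)} = (4³/6)·n^{1} → ∞; triangles are abundant w.h.p.

E[X] ≈ 2069.441624; in regime p = Θ(1/n^{2/3}) E[X] diverges (above the triangle threshold p ~ 1/n).


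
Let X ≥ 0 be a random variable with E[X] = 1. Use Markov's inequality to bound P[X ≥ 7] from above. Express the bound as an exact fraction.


μ = E[X] = 1, a = 7.
Markov: P[X ≥ 7] ≤ μ/a = (1)/7 = 1/7.
Numerically: ≈ 0.14286.
(Since a = 7 > μ = 1.00000, the bound 1/7 is < 1 and informative.)

P[X ≥ 7] ≤ 1/7 ≈ 0.14286.


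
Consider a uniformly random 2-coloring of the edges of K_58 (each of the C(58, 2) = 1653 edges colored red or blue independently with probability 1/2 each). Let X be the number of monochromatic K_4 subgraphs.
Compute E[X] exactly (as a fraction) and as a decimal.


Let X = Σ_S X_S over the C(58, 4) = 424270 subsets S of size 4, where X_S = 1 if the K_4 on S is monochromatic.
For a fixed S, the K_4 on S has C(4, 2) = 6 edges. P[all 6 edges red] = (1/2)^6, and likewise for blue, so P[monochromatic] = 2·(1/2)^6 = 2^{1 − 6} = 1/32.
By linearity of expectation: E[X] = C(58, 4) · 2^{1 − 6} = 424270 · 1/32 = 212135/16.
Numerically: E[X] ≈ 13258.437500.

E[X] = C(58,4)·2^(1−C(4,2)) = 212135/16 ≈ 13258.437500.


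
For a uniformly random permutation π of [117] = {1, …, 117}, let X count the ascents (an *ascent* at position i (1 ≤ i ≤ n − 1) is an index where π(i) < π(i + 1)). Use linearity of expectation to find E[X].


Write X = Σ X_I over i = 1, …, 116, with X_I the indicator of one ascent.
There are 116 indicators.
For each fixed i, the pair (π(i), π(i+1)) is a uniformly random ordered pair of distinct values from {1, …, 117}; by symmetry P[π(i) < π(i+1)] = 1/2.
By linearity: E[X] = 116 · (1/2) = (117 − 1) · (1/2) = 58 ≈ 58.00000.

E[X] = 58 = 58.00000.


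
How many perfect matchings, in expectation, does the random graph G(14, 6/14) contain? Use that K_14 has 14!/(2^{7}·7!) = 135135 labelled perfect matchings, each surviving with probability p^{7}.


K_14 has 14!/(2^{7}·7!) = 135135 labelled perfect matchings.
For each such perfect matching H, let X_H = 1 if all 7 edges of H are present in G. Then P[X_H = 1] = p^{7} = (3/7)^{7} = 2187/823543.
By linearity: E[X] = Σ_H E[X_H] = 135135 · p^{7} = 135135 · 2187/823543 = 42220035/117649.
Numerically: E[X] ≈ 358.86.

E[X] = 135135 · (3/7)^{7} = 42220035/117649 ≈ 358.86.


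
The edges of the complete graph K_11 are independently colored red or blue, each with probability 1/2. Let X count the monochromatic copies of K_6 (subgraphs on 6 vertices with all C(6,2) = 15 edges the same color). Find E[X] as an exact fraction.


Let X = Σ_S X_S over the C(11, 6) = 462 subsets S of size 6, where X_S = 1 if the K_6 on S is monochromatic.
For a fixed S, the K_6 on S has C(6, 2) = 15 edges. P[all 15 edges red] = (1/2)^15, and likewise for blue, so P[monochromatic] = 2·(1/2)^15 = 2^{1 − 15} = 1/16384.
By linearity: E[X] = C(11, 6) · 2^{1 − 15} = 462 · 1/16384 = 231/8192.
Numerically: E[X] ≈ 0.0282.

E[X] = C(11,6)·2^(1−C(6,2)) = 231/8192 ≈ 0.0282.


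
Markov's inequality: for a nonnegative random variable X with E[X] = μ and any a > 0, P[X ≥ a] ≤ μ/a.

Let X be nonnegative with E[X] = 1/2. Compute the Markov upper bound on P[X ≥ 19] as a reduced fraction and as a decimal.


μ = E[X] = 1/2, a = 19.
Markov: P[X ≥ 19] ≤ μ/a = (1/2)/19 = 1/38.
Numerically: ≈ 0.026.
(Since a = 19 > μ = 0.500, the bound 1/38 is < 1 and informative.)

P[X ≥ 19] ≤ 1/38 ≈ 0.026.


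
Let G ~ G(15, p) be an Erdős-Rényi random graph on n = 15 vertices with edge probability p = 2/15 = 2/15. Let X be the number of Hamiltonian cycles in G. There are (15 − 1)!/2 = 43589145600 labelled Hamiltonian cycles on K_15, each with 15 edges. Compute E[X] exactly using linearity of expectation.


K_15 has (15 − 1)!/2 = 43589145600 labelled Hamiltonian cycles.
For each such Hamiltonian cycle H, let X_H = 1 if all 15 edges of H are present in G. Then P[X_H = 1] = p^{15} = (2/15)^{15} = 32768/437893890380859375.
By linearity: E[X] = Σ_H E[X_H] = 43589145600 · p^{15} = 43589145600 · 32768/437893890380859375 = 235115905024/72081298828125.
Numerically: E[X] ≈ 0.00326182.

E[X] = 43589145600 · (2/15)^{15} = 235115905024/72081298828125 ≈ 0.00326182.


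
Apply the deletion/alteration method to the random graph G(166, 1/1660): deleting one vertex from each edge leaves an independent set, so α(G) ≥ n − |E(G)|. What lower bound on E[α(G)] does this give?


E[|E(G)|] = C(166, 2)·p = 13695 · (1/1660) = 33/4.
E[α(G)] ≥ n − E[|E(G)|] = 166 − 33/4 = 631/4.
Numerically: ≈ 157.750.
(This is only a lower bound; the true E[α(G)] may be larger.)

E[α(G)] ≥ 631/4 ≈ 157.750.


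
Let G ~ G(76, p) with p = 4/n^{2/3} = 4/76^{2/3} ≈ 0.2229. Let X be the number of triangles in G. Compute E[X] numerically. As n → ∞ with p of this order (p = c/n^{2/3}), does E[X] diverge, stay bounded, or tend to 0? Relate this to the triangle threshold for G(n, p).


Number of potential triangles: C(76, 3) = 70300.
Each occurs with probability p³ ≈ (0.2229)³ ≈ 1.108033e-02.
By linearity: E[X] = C(76, 3)·p³ ≈ 70300 · 1.108033e-02 ≈ 778.9474.
Since α = 2/3 < 1, p = c/n^{2/3} ≫ 1/n is above the triangle threshold p ~ 1/n. Asymptotically E[X] ~ (c³/6)·n^{3(1−α)} = (4³/6)·n^{1} → ∞; triangles are abundant w.h.p.

E[X] ≈ 778.9474; in regime p = Θ(1/n^{2/3}) E[X] diverges (above the triangle threshold p ~ 1/n).


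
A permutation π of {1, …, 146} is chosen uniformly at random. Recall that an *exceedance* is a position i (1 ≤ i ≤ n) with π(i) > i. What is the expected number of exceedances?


Write X = Σ_{i=1}^{146} X_i, where X_i = 1_{π(i) > i}.
For each fixed i, π(i) is uniform over {1, …, 146} (marginal of a uniform permutation), so P[π(i) > i] = (n − i)/n. Summing: Σ_{i=1}^{146} (n − i)/n = (0 + 1 + … + 145)/146 = 146(146 − 1)/(2·146) = (146 − 1)/2.
Hence E[X] = Σ_{i=1}^{146} (146 − i)/146 = 145/2 ≈ 72.5000.

E[X] = 145/2 = 72.5000.


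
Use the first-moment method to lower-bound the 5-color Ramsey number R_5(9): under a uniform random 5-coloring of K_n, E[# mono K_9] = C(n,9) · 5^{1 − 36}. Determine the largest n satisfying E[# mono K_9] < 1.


We need C(n, 9) · 5^{1 − 36} < 1, i.e. C(n, 9) < 5^{36 − 1} = 2910383045673370361328125.
Check values of n near the boundary:
  n = 2168: C(2168, 9) = 2867804175977929537095120; 2867804175977929537095120 < 2910383045673370361328125? YES
  n = 2169: C(2169, 9) = 2879753360044504243499683; 2879753360044504243499683 < 2910383045673370361328125? YES
  n = 2170: C(2170, 9) = 2891746779868845075610510; 2891746779868845075610510 < 2910383045673370361328125? YES
  n = 2171: C(2171, 9) = 2903784578674959601827205; 2903784578674959601827205 < 2910383045673370361328125? YES
  n = 2172: C(2172, 9) = 2915866900084148060642020; 2915866900084148060642020 < 2910383045673370361328125? NO
The largest n with C(n, 9) < 2910383045673370361328125 is n = 2171 (where E[X] = 580756915734991920365441/582076609134674072265625 ≈ 0.9977). Hence R_5(9) > 2171, i.e. R_5(9) ≥ 2172.

Largest n = 2171; hence R_5(9) > 2171.


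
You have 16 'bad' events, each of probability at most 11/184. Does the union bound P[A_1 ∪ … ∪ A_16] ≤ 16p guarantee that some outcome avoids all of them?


Union bound: P[∪_{i=1}^{16} A_i] ≤ Σ_i P[A_i] ≤ 16·p = 16·(11/184) = 22/23.
Numerically: 22/23 ≈ 0.956522.
Is 22/23 < 1? YES.
Since P[∪ A_i] ≤ 22/23 < 1, the complement has P[∩ A_i^c] ≥ 1 − 22/23 = 1/23 > 0, so some outcome avoids every A_i.

16·p = 22/23 ≈ 0.956522; existence CERTIFIED by the union bound.


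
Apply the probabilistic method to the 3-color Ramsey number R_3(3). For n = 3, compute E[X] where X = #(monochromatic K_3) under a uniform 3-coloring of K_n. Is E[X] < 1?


E[X] = C(3, 3) · 3^{1 − 3} = 1 · 3^{−2} = 1/9.
As a reduced fraction: E[X] = 1/9 ≈ 0.11111.
Is E[X] < 1? YES.
Since E[X] < 1, there exists a 3-coloring of K_{3} with no monochromatic K_3; hence R_3(3) > 3.

E[X] = 1/9 ≈ 0.11111; E[X] < 1, so R_3(3) > 3.


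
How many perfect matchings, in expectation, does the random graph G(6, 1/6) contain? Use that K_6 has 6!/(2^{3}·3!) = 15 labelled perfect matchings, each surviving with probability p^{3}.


K_6 has 6!/(2^{3}·3!) = 15 labelled perfect matchings.
For each such perfect matching H, let X_H = 1 if all 3 edges of H are present in G. Then P[X_H = 1] = p^{3} = (1/6)^{3} = 1/216.
By linearity: E[X] = Σ_H E[X_H] = 15 · p^{3} = 15 · 1/216 = 5/72.
Numerically: E[X] ≈ 0.06944.

E[X] = 15 · (1/6)^{3} = 5/72 ≈ 0.06944.


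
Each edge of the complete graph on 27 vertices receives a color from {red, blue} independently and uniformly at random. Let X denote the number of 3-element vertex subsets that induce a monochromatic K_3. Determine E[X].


Let X = Σ_S X_S over the C(27, 3) = 2925 subsets S of size 3, where X_S = 1 if the K_3 on S is monochromatic.
For a fixed S, the K_3 on S has C(3, 2) = 3 edges. P[all 3 edges red] = (1/2)^3, and likewise for blue, so P[monochromatic] = 2·(1/2)^3 = 2^{1 − 3} = 1/4.
By linearity: E[X] = C(27, 3) · 2^{1 − 3} = 2925 · 1/4 = 2925/4.
Numerically: E[X] ≈ 731.250000.

E[X] = C(27,3)·2^(1−C(3,2)) = 2925/4 ≈ 731.250000.


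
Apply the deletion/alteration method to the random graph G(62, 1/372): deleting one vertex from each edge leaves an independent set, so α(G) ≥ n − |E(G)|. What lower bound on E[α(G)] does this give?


E[|E(G)|] = C(62, 2)·p = 1891 · (1/372) = 61/12.
E[α(G)] ≥ n − E[|E(G)|] = 62 − 61/12 = 683/12.
Numerically: ≈ 56.91667.
(This is only a lower bound; the true E[α(G)] may be larger.)

E[α(G)] ≥ 683/12 ≈ 56.91667.


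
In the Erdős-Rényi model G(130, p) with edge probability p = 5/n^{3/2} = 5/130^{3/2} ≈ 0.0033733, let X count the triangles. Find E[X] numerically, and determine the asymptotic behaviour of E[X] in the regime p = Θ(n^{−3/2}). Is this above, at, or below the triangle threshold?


Number of potential triangles: C(130, 3) = 357760.
Each occurs with probability p³ ≈ (0.0033733)³ ≈ 3.8385299e-08.
By linearity: E[X] = C(130, 3)·p³ ≈ 357760 · 3.8385299e-08 ≈ 0.01373.
Since α = 3/2 > 1, p = c/n^{3/2} = o(1/n) is below the triangle threshold p ~ 1/n. Asymptotically E[X] ~ (c³/6)·n^{3(1−α)} = (5³/6)·n^{-1.5} → 0, so by Markov's inequality G has no triangles w.h.p.

E[X] ≈ 0.01373; in regime p = Θ(1/n^{3/2}) E[X] tends to 0 (below the triangle threshold p ~ 1/n).


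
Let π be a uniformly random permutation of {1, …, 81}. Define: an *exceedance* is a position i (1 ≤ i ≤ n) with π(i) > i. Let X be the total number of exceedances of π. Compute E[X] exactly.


Write X = Σ_{i=1}^{81} X_i, where X_i = 1_{π(i) > i}.
For each fixed i, π(i) is uniform over {1, …, 81} (marginal of a uniform permutation), so P[π(i) > i] = (n − i)/n. Summing: Σ_{i=1}^{81} (n − i)/n = (0 + 1 + … + 80)/81 = 81(81 − 1)/(2·81) = (81 − 1)/2.
Hence E[X] = Σ_{i=1}^{81} (81 − i)/81 = 40 ≈ 40.000000.

E[X] = 40 = 40.000000.


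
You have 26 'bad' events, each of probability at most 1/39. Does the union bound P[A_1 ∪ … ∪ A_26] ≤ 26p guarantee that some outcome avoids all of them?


Union bound: P[∪_{i=1}^{26} A_i] ≤ Σ_i P[A_i] ≤ 26·p = 26·(1/39) = 2/3.
Numerically: 2/3 ≈ 0.666667.
Is 2/3 < 1? YES.
Since P[∪ A_i] ≤ 2/3 < 1, the complement has P[∩ A_i^c] ≥ 1 − 2/3 = 1/3 > 0, so some outcome avoids every A_i.

26·p = 2/3 ≈ 0.666667; existence CERTIFIED by the union bound.


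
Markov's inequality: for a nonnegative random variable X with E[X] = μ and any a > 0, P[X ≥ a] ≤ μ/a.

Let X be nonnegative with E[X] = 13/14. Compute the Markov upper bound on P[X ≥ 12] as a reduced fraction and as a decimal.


μ = E[X] = 13/14, a = 12.
Markov: P[X ≥ 12] ≤ μ/a = (13/14)/12 = 13/168.
Numerically: ≈ 0.077381.
(Since a = 12 > μ = 0.928571, the bound 13/168 is < 1 and informative.)

P[X ≥ 12] ≤ 13/168 ≈ 0.077381.


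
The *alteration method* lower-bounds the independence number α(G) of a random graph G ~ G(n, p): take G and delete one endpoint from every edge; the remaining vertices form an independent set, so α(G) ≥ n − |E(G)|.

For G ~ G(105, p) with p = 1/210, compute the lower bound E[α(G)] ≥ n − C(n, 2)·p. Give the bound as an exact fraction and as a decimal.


E[|E(G)|] = C(105, 2)·p = 5460 · (1/210) = 26.
E[α(G)] ≥ n − E[|E(G)|] = 105 − 26 = 79.
Numerically: ≈ 79.0000.
(This is only a lower bound; the true E[α(G)] may be larger.)

E[α(G)] ≥ 79 ≈ 79.0000.


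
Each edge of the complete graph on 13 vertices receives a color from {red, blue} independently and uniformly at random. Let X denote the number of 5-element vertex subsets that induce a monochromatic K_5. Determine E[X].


Let X = Σ_S X_S over the C(13, 5) = 1287 subsets S of size 5, where X_S = 1 if the K_5 on S is monochromatic.
For a fixed S, the K_5 on S has C(5, 2) = 10 edges. P[all 10 edges red] = (1/2)^10, and likewise for blue, so P[monochromatic] = 2·(1/2)^10 = 2^{1 − 10} = 1/512.
Summing: E[X] = C(13, 5) · 2^{1 − 10} = 1287 · 1/512 = 1287/512.
Numerically: E[X] ≈ 2.514.

E[X] = C(13,5)·2^(1−C(5,2)) = 1287/512 ≈ 2.514.


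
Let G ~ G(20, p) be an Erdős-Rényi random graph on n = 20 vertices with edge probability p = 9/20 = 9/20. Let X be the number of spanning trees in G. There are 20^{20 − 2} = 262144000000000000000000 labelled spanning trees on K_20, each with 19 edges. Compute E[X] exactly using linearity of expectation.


K_20 has 20^{20 − 2} = 262144000000000000000000 labelled spanning trees.
For each such spanning tree H, let X_H = 1 if all 19 edges of H are present in G. Then P[X_H = 1] = p^{19} = (9/20)^{19} = 1350851717672992089/5242880000000000000000000.
By linearity of expectation: E[X] = Σ_H E[X_H] = 262144000000000000000000 · p^{19} = 262144000000000000000000 · 1350851717672992089/5242880000000000000000000 = 1350851717672992089/20.
Numerically: E[X] ≈ 6.75426e+16.

E[X] = 262144000000000000000000 · (9/20)^{19} = 1350851717672992089/20 ≈ 6.75426e+16.


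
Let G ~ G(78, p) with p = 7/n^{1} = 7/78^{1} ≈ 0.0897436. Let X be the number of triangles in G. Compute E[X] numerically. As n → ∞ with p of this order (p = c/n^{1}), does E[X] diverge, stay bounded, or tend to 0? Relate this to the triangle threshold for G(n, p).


Number of potential triangles: C(78, 3) = 76076.
Each occurs with probability p³ ≈ (0.0897436)³ ≈ 7.22786965e-04.
By linearity: E[X] = C(78, 3)·p³ ≈ 76076 · 7.22786965e-04 ≈ 54.986741.
Here α = 1, so p = 7/n is exactly at the triangle threshold p ~ 1/n. Asymptotically E[X] → c³/6 = 7³/6 = 343/6 ≈ 57.166667, a bounded constant. In this regime the triangle count is asymptotically Poisson(c³/6).

E[X] ≈ 54.986741; in regime p = Θ(1/n^{1}) E[X] stays bounded (at the triangle threshold p ~ 1/n).


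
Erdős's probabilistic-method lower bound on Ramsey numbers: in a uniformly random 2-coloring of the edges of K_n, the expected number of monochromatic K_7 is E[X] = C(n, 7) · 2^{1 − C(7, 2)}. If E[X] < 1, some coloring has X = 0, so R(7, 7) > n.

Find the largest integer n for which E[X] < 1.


We need C(n, 7) · 2^{1 − 21} < 1, i.e. C(n, 7) < 2^{21 − 1} = 1048576.
Check values of n near the boundary:
  n = 26: C(26, 7) = 657800; 657800 < 1048576? YES
  n = 27: C(27, 7) = 888030; 888030 < 1048576? YES
  n = 28: C(28, 7) = 1184040; 1184040 < 1048576? NO
  n = 29: C(29, 7) = 1560780; 1560780 < 1048576? NO
  n = 30: C(30, 7) = 2035800; 2035800 < 1048576? NO
The largest n with C(n, 7) < 1048576 is n = 27 (where E[X] = 444015/524288 ≈ 0.84689). Hence R(7, 7) > 27, i.e. R(7, 7) ≥ 28.

Largest n = 27; hence R(7, 7) > 27.


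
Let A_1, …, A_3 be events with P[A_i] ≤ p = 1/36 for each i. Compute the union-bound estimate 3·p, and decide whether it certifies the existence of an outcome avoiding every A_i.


Union bound: P[∪_{i=1}^{3} A_i] ≤ Σ_i P[A_i] ≤ 3·p = 3·(1/36) = 1/12.
Numerically: 1/12 ≈ 0.083.
Is 1/12 < 1? YES.
Since P[∪ A_i] ≤ 1/12 < 1, the complement has P[∩ A_i^c] ≥ 1 − 1/12 = 11/12 > 0, so some outcome avoids every A_i.

3·p = 1/12 ≈ 0.083; existence CERTIFIED by the union bound.


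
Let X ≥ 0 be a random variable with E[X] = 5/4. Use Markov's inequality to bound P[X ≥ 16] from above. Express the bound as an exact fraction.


μ = E[X] = 5/4, a = 16.
Markov: P[X ≥ 16] ≤ μ/a = (5/4)/16 = 5/64.
Numerically: ≈ 0.078.
(Since a = 16 > μ = 1.250, the bound 5/64 is < 1 and informative.)

P[X ≥ 16] ≤ 5/64 ≈ 0.078.


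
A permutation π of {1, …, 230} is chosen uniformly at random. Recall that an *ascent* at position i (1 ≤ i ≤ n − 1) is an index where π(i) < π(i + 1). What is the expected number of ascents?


Write X = Σ X_I over i = 1, …, 229, with X_I the indicator of one ascent.
There are 229 indicators.
For each fixed i, the pair (π(i), π(i+1)) is a uniformly random ordered pair of distinct values from {1, …, 230}; by symmetry P[π(i) < π(i+1)] = 1/2.
By linearity: E[X] = 229 · (1/2) = (230 − 1) · (1/2) = 229/2 ≈ 114.50000.

E[X] = 229/2 = 114.50000.


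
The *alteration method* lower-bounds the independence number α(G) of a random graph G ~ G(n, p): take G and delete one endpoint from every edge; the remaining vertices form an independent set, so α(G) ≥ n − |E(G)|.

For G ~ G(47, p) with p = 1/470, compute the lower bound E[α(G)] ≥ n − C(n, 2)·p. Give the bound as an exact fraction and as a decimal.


E[|E(G)|] = C(47, 2)·p = 1081 · (1/470) = 23/10.
E[α(G)] ≥ n − E[|E(G)|] = 47 − 23/10 = 447/10.
Numerically: ≈ 44.70000.
(This is only a lower bound; the true E[α(G)] may be larger.)

E[α(G)] ≥ 447/10 ≈ 44.70000.


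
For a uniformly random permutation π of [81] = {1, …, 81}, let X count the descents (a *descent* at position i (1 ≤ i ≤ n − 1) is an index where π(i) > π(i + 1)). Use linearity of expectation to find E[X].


Write X = Σ X_I over i = 1, …, 80, with X_I the indicator of one descent.
There are 80 indicators.
For each fixed i, the pair (π(i), π(i+1)) is a uniformly random ordered pair of distinct values from {1, …, 81}; by symmetry P[π(i) > π(i+1)] = 1/2.
By linearity: E[X] = 80 · (1/2) = (81 − 1) · (1/2) = 40 ≈ 40.00000.

E[X] = 40 = 40.00000.


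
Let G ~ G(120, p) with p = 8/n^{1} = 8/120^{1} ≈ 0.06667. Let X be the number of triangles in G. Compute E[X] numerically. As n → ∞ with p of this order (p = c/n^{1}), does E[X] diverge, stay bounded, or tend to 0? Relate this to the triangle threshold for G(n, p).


Number of potential triangles: C(120, 3) = 280840.
Each occurs with probability p³ ≈ (0.06667)³ ≈ 2.962963e-04.
By linearity: E[X] = C(120, 3)·p³ ≈ 280840 · 2.962963e-04 ≈ 83.2119.
Here α = 1, so p = 8/n is exactly at the triangle threshold p ~ 1/n. Asymptotically E[X] → c³/6 = 8³/6 = 256/3 ≈ 85.3333, a bounded constant. In this regime the triangle count is asymptotically Poisson(c³/6).

E[X] ≈ 83.2119; in regime p = Θ(1/n^{1}) E[X] stays bounded (at the triangle threshold p ~ 1/n).


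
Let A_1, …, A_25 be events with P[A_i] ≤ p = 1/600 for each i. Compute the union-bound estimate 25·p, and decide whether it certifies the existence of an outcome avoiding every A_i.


Union bound: P[∪_{i=1}^{25} A_i] ≤ Σ_i P[A_i] ≤ 25·p = 25·(1/600) = 1/24.
Numerically: 1/24 ≈ 0.042.
Is 1/24 < 1? YES.
Since P[∪ A_i] ≤ 1/24 < 1, the complement has P[∩ A_i^c] ≥ 1 − 1/24 = 23/24 > 0, so some outcome avoids every A_i.

25·p = 1/24 ≈ 0.042; existence CERTIFIED by the union bound.


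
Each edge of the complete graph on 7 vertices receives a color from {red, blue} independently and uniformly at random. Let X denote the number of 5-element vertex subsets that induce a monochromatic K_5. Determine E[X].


Let X = Σ_S X_S over the C(7, 5) = 21 subsets S of size 5, where X_S = 1 if the K_5 on S is monochromatic.
For a fixed S, the K_5 on S has C(5, 2) = 10 edges. P[all 10 edges red] = (1/2)^10, and likewise for blue, so P[monochromatic] = 2·(1/2)^10 = 2^{1 − 10} = 1/512.
Summing: E[X] = C(7, 5) · 2^{1 − 10} = 21 · 1/512 = 21/512.
Numerically: E[X] ≈ 0.041016.

E[X] = C(7,5)·2^(1−C(5,2)) = 21/512 ≈ 0.041016.


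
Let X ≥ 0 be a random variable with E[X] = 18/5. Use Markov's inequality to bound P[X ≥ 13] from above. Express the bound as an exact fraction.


μ = E[X] = 18/5, a = 13.
Markov: P[X ≥ 13] ≤ μ/a = (18/5)/13 = 18/65.
Numerically: ≈ 0.27692.
(Since a = 13 > μ = 3.60000, the bound 18/65 is < 1 and informative.)

P[X ≥ 13] ≤ 18/65 ≈ 0.27692.


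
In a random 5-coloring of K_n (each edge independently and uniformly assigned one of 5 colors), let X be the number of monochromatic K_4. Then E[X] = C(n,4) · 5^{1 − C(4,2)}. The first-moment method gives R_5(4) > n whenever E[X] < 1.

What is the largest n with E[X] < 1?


We need C(n, 4) · 5^{1 − 6} < 1, i.e. C(n, 4) < 5^{6 − 1} = 3125.
Check values of n near the boundary:
  n = 12: C(12, 4) = 495; 495 < 3125? YES
  n = 13: C(13, 4) = 715; 715 < 3125? YES
  n = 14: C(14, 4) = 1001; 1001 < 3125? YES
  n = 15: C(15, 4) = 1365; 1365 < 3125? YES
  n = 16: C(16, 4) = 1820; 1820 < 3125? YES
  n = 17: C(17, 4) = 2380; 2380 < 3125? YES
  n = 18: C(18, 4) = 3060; 3060 < 3125? YES
  n = 19: C(19, 4) = 3876; 3876 < 3125? NO
  n = 20: C(20, 4) = 4845; 4845 < 3125? NO
  n = 21: C(21, 4) = 5985; 5985 < 3125? NO
The largest n with C(n, 4) < 3125 is n = 18 (where E[X] = 612/625 ≈ 0.979200). Hence R_5(4) > 18, i.e. R_5(4) ≥ 19.

Largest n = 18; hence R_5(4) > 18.


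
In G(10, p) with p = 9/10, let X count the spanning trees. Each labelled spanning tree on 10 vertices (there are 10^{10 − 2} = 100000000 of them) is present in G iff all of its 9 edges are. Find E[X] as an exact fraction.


K_10 has 10^{10 − 2} = 100000000 labelled spanning trees.
For each such spanning tree H, let X_H = 1 if all 9 edges of H are present in G. Then P[X_H = 1] = p^{9} = (9/10)^{9} = 387420489/1000000000.
By linearity: E[X] = Σ_H E[X_H] = 100000000 · p^{9} = 100000000 · 387420489/1000000000 = 387420489/10.
Numerically: E[X] ≈ 3.874e+07.

E[X] = 100000000 · (9/10)^{9} = 387420489/10 ≈ 3.874e+07.


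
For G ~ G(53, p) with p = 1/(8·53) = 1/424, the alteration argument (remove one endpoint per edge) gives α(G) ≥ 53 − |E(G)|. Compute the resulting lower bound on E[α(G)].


E[|E(G)|] = C(53, 2)·p = 1378 · (1/424) = 13/4.
E[α(G)] ≥ n − E[|E(G)|] = 53 − 13/4 = 199/4.
Numerically: ≈ 49.750000.
(This is only a lower bound; the true E[α(G)] may be larger.)

E[α(G)] ≥ 199/4 ≈ 49.750000.


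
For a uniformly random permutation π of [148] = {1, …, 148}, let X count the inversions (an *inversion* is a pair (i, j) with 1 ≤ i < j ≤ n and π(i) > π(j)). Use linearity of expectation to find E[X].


Write X = Σ X_I over the C(148, 2) = 10878 pairs i < j, with X_I the indicator of one inversion.
There are 10878 indicators.
For each fixed pair i < j, the values π(i) and π(j) are two distinct elements of {1, …, 148} in uniformly random order; by symmetry P[π(i) > π(j)] = 1/2.
By linearity: E[X] = 10878 · (1/2) = C(148, 2) · (1/2) = 10878/2 = 5439 ≈ 5439.00000.

E[X] = 5439 = 5439.00000.


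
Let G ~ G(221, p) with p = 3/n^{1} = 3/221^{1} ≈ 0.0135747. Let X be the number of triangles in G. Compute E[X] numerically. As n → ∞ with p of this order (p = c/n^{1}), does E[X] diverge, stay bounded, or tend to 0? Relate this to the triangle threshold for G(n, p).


Number of potential triangles: C(221, 3) = 1774630.
Each occurs with probability p³ ≈ (0.0135747)³ ≈ 2.50142187e-06.
By linearity: E[X] = C(221, 3)·p³ ≈ 1774630 · 2.50142187e-06 ≈ 4.439098.
Here α = 1, so p = 3/n is exactly at the triangle threshold p ~ 1/n. Asymptotically E[X] → c³/6 = 3³/6 = 9/2 ≈ 4.500000, a bounded constant. In this regime the triangle count is asymptotically Poisson(c³/6).

E[X] ≈ 4.439098; in regime p = Θ(1/n^{1}) E[X] stays bounded (at the triangle threshold p ~ 1/n).


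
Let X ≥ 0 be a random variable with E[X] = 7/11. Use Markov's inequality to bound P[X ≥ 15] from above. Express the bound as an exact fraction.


μ = E[X] = 7/11, a = 15.
Markov: P[X ≥ 15] ≤ μ/a = (7/11)/15 = 7/165.
Numerically: ≈ 0.042424.
(Since a = 15 > μ = 0.636364, the bound 7/165 is < 1 and informative.)

P[X ≥ 15] ≤ 7/165 ≈ 0.042424.
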